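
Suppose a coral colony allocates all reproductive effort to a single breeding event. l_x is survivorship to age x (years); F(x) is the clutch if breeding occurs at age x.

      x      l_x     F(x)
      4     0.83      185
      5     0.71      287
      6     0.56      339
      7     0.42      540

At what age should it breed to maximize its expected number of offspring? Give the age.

7

Expected offspring if breeding at age x = l_x × F(x):
  age 4: 0.83 × 185 = 153.550
  age 5: 0.71 × 287 = 203.770
  age 6: 0.56 × 339 = 189.840
  age 7: 0.42 × 540 = 226.800
Maximum at age 7 (226.800).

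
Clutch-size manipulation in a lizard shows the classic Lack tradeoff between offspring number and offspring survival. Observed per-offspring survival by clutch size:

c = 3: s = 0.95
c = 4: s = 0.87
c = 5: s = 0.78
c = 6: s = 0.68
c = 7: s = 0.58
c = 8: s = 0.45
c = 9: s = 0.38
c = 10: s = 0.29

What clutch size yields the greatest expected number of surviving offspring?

6

Expected surviving offspring = c × s(c):
  c=3: 3 × 0.95 = 2.850
  c=4: 4 × 0.87 = 3.480
  c=5: 5 × 0.78 = 3.900
  c=6: 6 × 0.68 = 4.080
  c=7: 7 × 0.58 = 4.060
  c=8: 8 × 0.45 = 3.600
  c=9: 9 × 0.38 = 3.420
  c=10: 10 × 0.29 = 2.900
Maximum at c = 6 (4.080 surviving offspring).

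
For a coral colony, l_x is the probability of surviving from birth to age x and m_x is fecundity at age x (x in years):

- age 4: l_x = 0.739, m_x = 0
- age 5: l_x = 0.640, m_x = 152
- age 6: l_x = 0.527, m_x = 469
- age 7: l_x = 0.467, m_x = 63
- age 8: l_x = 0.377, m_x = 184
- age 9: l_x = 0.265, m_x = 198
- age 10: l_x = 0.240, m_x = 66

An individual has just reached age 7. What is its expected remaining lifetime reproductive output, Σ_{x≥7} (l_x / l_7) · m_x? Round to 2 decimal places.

l_7 = 0.467. Conditional survival from age 7 to x is l_x / l_7.
  x=7: (0.467/0.467) × 63 = 63.0000
  x=8: (0.377/0.467) × 184 = 148.5396
  x=9: (0.265/0.467) × 198 = 112.3555
  x=10: (0.240/0.467) × 66 = 33.9186
Sum = 63.0000 + 148.5396 + 112.3555 + 33.9186 = 357.8137

357.81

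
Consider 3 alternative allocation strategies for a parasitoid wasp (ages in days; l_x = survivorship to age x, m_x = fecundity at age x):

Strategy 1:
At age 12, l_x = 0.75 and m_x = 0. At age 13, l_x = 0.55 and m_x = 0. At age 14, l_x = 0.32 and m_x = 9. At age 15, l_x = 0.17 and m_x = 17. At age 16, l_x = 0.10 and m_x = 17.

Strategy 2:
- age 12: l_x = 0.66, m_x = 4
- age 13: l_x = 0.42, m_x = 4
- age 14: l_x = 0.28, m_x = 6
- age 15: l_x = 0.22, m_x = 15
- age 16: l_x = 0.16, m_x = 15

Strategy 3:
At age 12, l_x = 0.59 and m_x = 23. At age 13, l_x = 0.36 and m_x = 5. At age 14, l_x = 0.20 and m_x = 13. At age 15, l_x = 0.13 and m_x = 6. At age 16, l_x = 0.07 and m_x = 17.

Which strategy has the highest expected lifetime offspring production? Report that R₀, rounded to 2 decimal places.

Strategy 1: R₀ = 0.75×0 + 0.55×0 + 0.32×9 + 0.17×17 + 0.10×17 = 7.4700
Strategy 2: R₀ = 0.66×4 + 0.42×4 + 0.28×6 + 0.22×15 + 0.16×15 = 11.7000
Strategy 3: R₀ = 0.59×23 + 0.36×5 + 0.20×13 + 0.13×6 + 0.07×17 = 19.9400
Highest R₀: strategy 3 with 19.9400.

19.94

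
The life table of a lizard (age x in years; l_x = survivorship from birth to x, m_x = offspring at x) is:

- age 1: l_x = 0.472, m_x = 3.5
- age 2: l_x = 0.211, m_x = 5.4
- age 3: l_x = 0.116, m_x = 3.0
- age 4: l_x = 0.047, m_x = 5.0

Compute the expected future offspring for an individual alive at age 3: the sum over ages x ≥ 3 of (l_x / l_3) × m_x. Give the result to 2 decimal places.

l_3 = 0.116. Conditional survival from age 3 to x is l_x / l_3.
  x=3: (0.116/0.116) × 3.0 = 3.0000
  x=4: (0.047/0.116) × 5.0 = 2.0259
Sum = 3.0000 + 2.0259 = 5.0259

5.03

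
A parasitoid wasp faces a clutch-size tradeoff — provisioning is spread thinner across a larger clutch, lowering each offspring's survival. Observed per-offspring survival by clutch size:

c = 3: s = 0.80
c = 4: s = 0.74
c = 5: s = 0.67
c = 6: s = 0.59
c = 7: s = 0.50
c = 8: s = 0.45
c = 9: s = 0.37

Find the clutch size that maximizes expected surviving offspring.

Expected surviving offspring = c × s(c):
  c=3: 3 × 0.80 = 2.400
  c=4: 4 × 0.74 = 2.960
  c=5: 5 × 0.67 = 3.350
  c=6: 6 × 0.59 = 3.540
  c=7: 7 × 0.50 = 3.500
  c=8: 8 × 0.45 = 3.600
  c=9: 9 × 0.37 = 3.330
Maximum at c = 8 (3.600 surviving offspring).

8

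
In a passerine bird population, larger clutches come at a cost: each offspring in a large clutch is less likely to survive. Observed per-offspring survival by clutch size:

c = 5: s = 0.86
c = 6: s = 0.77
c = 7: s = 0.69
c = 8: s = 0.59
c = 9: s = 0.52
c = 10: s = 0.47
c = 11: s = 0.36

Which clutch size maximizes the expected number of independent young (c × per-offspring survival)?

7

Expected independent young = c × s(c):
  c=5: 5 × 0.86 = 4.300
  c=6: 6 × 0.77 = 4.620
  c=7: 7 × 0.69 = 4.830
  c=8: 8 × 0.59 = 4.720
  c=9: 9 × 0.52 = 4.680
  c=10: 10 × 0.47 = 4.700
  c=11: 11 × 0.36 = 3.960
Maximum at c = 7 (4.830 independent young).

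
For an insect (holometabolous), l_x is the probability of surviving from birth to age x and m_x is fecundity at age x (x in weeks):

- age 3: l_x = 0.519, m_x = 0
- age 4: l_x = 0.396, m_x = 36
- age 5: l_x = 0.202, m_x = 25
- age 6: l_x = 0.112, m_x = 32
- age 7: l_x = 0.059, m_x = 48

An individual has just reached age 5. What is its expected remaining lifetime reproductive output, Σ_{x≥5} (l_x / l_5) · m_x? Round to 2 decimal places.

56.76

l_5 = 0.202. Conditional survival from age 5 to x is l_x / l_5.
  x=5: (0.202/0.202) × 25 = 25.0000
  x=6: (0.112/0.202) × 32 = 17.7426
  x=7: (0.059/0.202) × 48 = 14.0198
Sum = 25.0000 + 17.7426 + 14.0198 = 56.7624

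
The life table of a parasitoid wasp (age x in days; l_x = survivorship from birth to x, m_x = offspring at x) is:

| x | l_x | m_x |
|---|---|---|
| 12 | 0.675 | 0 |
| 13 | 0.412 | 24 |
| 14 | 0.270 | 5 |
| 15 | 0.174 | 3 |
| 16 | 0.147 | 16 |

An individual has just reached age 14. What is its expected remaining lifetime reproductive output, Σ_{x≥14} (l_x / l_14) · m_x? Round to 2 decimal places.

l_14 = 0.270. Conditional survival from age 14 to x is l_x / l_14.
  x=14: (0.270/0.270) × 5 = 5.0000
  x=15: (0.174/0.270) × 3 = 1.9333
  x=16: (0.147/0.270) × 16 = 8.7111
Sum = 5.0000 + 1.9333 + 8.7111 = 15.6444

15.64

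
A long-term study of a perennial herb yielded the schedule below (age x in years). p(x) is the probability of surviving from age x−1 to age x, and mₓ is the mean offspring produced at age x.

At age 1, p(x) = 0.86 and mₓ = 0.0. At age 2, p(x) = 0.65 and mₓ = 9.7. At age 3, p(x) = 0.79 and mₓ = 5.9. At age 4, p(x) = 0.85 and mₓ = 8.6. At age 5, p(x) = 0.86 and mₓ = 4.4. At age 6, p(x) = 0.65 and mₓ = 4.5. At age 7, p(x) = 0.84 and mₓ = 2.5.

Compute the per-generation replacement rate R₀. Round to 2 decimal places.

14.06

Survivorship from birth: l_x = p_1·p_2·…·p_x.
  l_1 = 0.86000
  l_2 = 0.55900
  l_3 = 0.44161
  l_4 = 0.37537
  l_5 = 0.32282
  l_6 = 0.20983
  l_7 = 0.17626
R₀ = Σ l_x mₓ:
  age 1: 0.86000 × 0.0 = 0.0000
  age 2: 0.55900 × 9.7 = 5.4223
  age 3: 0.44161 × 5.9 = 2.6055
  age 4: 0.37537 × 8.6 = 3.2282
  age 5: 0.32282 × 4.4 = 1.4204
  age 6: 0.20983 × 4.5 = 0.9442
  age 7: 0.17626 × 2.5 = 0.4406
R₀ = 0.0000 + 5.4223 + 2.6055 + 3.2282 + 1.4204 + 0.9442 + 0.4406 = 14.0613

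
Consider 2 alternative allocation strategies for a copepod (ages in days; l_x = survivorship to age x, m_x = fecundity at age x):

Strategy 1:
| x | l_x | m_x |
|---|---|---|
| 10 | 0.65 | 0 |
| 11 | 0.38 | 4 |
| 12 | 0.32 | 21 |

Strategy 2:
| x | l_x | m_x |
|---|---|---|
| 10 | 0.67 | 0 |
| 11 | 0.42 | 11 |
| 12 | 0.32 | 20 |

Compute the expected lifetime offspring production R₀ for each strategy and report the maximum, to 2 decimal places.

Strategy 1: R₀ = 0.65×0 + 0.38×4 + 0.32×21 = 8.2400
Strategy 2: R₀ = 0.67×0 + 0.42×11 + 0.32×20 = 11.0200
Highest R₀: strategy 2 with 11.0200.

11.02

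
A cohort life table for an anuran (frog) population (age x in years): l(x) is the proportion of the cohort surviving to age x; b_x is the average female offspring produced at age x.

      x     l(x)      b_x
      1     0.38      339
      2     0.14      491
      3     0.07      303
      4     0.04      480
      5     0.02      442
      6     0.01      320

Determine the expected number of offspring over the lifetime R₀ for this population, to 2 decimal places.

R₀ = Σ l(x) b_x:
  age 1: 0.38 × 339 = 128.8200
  age 2: 0.14 × 491 = 68.7400
  age 3: 0.07 × 303 = 21.2100
  age 4: 0.04 × 480 = 19.2000
  age 5: 0.02 × 442 = 8.8400
  age 6: 0.01 × 320 = 3.2000
R₀ = 128.8200 + 68.7400 + 21.2100 + 19.2000 + 8.8400 + 3.2000 = 250.0100

250.01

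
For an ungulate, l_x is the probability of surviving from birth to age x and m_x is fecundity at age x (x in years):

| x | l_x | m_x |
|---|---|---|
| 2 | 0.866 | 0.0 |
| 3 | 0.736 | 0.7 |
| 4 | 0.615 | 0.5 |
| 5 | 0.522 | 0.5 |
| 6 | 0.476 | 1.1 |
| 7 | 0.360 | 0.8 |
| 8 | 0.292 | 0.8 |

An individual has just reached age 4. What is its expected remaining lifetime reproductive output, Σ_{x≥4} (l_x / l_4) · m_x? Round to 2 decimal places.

2.62

l_4 = 0.615. Conditional survival from age 4 to x is l_x / l_4.
  x=4: (0.615/0.615) × 0.5 = 0.5000
  x=5: (0.522/0.615) × 0.5 = 0.4244
  x=6: (0.476/0.615) × 1.1 = 0.8514
  x=7: (0.360/0.615) × 0.8 = 0.4683
  x=8: (0.292/0.615) × 0.8 = 0.3798
Sum = 0.5000 + 0.4244 + 0.8514 + 0.4683 + 0.3798 = 2.6239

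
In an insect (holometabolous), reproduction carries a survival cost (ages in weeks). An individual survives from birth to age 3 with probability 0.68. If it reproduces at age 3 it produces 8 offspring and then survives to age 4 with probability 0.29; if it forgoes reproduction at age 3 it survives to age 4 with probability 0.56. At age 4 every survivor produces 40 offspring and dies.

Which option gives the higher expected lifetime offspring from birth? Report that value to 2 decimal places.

breed at age 3: R₀ = 0.68 × (8 + 0.29 × 40) = 0.68 × 19.6000 = 13.3280
delay to age 4: R₀ = 0.68 × (0.56 × 40) = 0.68 × 22.4000 = 15.2320
Higher: delay to age 4 (15.2320).

15.23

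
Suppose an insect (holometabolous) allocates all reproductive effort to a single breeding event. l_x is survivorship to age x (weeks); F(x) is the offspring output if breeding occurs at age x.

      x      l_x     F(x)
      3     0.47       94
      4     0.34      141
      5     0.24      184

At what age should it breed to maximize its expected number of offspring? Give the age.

4

Expected offspring if breeding at age x = l_x × F(x):
  age 3: 0.47 × 94 = 44.180
  age 4: 0.34 × 141 = 47.940
  age 5: 0.24 × 184 = 44.160
Maximum at age 4 (47.940).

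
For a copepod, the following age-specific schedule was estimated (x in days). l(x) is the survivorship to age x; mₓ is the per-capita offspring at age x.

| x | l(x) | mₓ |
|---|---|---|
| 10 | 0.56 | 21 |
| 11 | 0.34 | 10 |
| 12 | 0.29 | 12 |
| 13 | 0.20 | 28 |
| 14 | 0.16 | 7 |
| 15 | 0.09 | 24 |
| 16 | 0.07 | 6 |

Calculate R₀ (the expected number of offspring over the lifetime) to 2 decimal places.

27.94

R₀ = Σ l(x) mₓ:
  age 10: 0.56 × 21 = 11.7600
  age 11: 0.34 × 10 = 3.4000
  age 12: 0.29 × 12 = 3.4800
  age 13: 0.20 × 28 = 5.6000
  age 14: 0.16 × 7 = 1.1200
  age 15: 0.09 × 24 = 2.1600
  age 16: 0.07 × 6 = 0.4200
R₀ = 11.7600 + 3.4000 + 3.4800 + 5.6000 + 1.1200 + 2.1600 + 0.4200 = 27.9400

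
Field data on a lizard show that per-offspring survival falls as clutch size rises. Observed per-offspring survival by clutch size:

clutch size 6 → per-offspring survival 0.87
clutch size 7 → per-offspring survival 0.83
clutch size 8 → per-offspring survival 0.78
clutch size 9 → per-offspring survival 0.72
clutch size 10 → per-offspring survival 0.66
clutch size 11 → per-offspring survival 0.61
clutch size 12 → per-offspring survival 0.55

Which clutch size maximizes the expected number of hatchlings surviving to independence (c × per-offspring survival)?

11

Expected hatchlings surviving to independence = c × s(c):
  c=6: 6 × 0.87 = 5.220
  c=7: 7 × 0.83 = 5.810
  c=8: 8 × 0.78 = 6.240
  c=9: 9 × 0.72 = 6.480
  c=10: 10 × 0.66 = 6.600
  c=11: 11 × 0.61 = 6.710
  c=12: 12 × 0.55 = 6.600
Maximum at c = 11 (6.710 hatchlings surviving to independence).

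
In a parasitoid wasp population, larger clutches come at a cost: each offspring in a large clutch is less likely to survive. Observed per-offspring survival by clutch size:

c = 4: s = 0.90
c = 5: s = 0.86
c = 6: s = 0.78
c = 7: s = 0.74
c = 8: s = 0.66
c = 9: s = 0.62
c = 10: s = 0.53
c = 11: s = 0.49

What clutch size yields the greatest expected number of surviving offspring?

Expected surviving offspring = c × s(c):
  c=4: 4 × 0.90 = 3.600
  c=5: 5 × 0.86 = 4.300
  c=6: 6 × 0.78 = 4.680
  c=7: 7 × 0.74 = 5.180
  c=8: 8 × 0.66 = 5.280
  c=9: 9 × 0.62 = 5.580
  c=10: 10 × 0.53 = 5.300
  c=11: 11 × 0.49 = 5.390
Maximum at c = 9 (5.580 surviving offspring).

9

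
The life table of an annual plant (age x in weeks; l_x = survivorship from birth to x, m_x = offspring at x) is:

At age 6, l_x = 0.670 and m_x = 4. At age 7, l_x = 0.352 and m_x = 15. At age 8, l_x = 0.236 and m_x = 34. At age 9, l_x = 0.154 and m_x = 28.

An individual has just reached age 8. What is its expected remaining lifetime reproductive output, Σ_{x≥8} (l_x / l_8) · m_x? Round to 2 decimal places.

l_8 = 0.236. Conditional survival from age 8 to x is l_x / l_8.
  x=8: (0.236/0.236) × 34 = 34.0000
  x=9: (0.154/0.236) × 28 = 18.2712
Sum = 34.0000 + 18.2712 = 52.2712

52.27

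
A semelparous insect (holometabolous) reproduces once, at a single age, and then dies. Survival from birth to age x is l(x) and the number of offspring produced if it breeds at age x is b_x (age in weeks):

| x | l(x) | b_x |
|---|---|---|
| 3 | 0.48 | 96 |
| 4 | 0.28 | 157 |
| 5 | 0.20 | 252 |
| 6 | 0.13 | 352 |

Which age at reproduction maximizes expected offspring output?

Expected offspring if breeding at age x = l(x) × b_x:
  age 3: 0.48 × 96 = 46.080
  age 4: 0.28 × 157 = 43.960
  age 5: 0.20 × 252 = 50.400
  age 6: 0.13 × 352 = 45.760
Maximum at age 5 (50.400).

5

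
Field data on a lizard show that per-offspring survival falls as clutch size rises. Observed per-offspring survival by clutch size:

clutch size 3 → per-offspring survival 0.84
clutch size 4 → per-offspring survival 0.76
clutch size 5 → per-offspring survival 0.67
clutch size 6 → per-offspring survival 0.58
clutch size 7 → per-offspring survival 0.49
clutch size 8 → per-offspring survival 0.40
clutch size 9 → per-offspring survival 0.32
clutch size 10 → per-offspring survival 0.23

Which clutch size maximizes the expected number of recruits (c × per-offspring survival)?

6

Expected recruits = c × s(c):
  c=3: 3 × 0.84 = 2.520
  c=4: 4 × 0.76 = 3.040
  c=5: 5 × 0.67 = 3.350
  c=6: 6 × 0.58 = 3.480
  c=7: 7 × 0.49 = 3.430
  c=8: 8 × 0.40 = 3.200
  c=9: 9 × 0.32 = 2.880
  c=10: 10 × 0.23 = 2.300
Maximum at c = 6 (3.480 recruits).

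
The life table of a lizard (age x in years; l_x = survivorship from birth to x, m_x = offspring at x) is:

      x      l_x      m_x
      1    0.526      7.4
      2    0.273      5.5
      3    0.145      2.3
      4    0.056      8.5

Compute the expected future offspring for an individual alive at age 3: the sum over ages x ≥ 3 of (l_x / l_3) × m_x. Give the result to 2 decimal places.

l_3 = 0.145. Conditional survival from age 3 to x is l_x / l_3.
  x=3: (0.145/0.145) × 2.3 = 2.3000
  x=4: (0.056/0.145) × 8.5 = 3.2828
Sum = 2.3000 + 3.2828 = 5.5828

5.58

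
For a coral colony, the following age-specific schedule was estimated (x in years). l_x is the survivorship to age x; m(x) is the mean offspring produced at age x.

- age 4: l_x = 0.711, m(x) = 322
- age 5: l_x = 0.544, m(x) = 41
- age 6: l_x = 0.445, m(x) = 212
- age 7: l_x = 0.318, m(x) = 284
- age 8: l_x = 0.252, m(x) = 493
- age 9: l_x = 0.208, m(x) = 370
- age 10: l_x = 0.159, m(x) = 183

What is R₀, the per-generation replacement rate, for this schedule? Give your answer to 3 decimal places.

R₀ = Σ l_x m(x):
  age 4: 0.711 × 322 = 228.9420
  age 5: 0.544 × 41 = 22.3040
  age 6: 0.445 × 212 = 94.3400
  age 7: 0.318 × 284 = 90.3120
  age 8: 0.252 × 493 = 124.2360
  age 9: 0.208 × 370 = 76.9600
  age 10: 0.159 × 183 = 29.0970
R₀ = 228.9420 + 22.3040 + 94.3400 + 90.3120 + 124.2360 + 76.9600 + 29.0970 = 666.1910

666.191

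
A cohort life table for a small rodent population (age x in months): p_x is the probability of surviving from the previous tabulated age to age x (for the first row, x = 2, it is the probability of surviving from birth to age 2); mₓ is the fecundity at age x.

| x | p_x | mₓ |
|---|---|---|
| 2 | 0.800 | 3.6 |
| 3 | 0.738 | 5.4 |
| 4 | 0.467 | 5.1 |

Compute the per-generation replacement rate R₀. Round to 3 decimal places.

7.474

Survivorship from birth: l_x = p_2·p_3·…·p_x.
  l_2 = 0.80000
  l_3 = 0.59040
  l_4 = 0.27572
R₀ = Σ l_x mₓ:
  age 2: 0.80000 × 3.6 = 2.8800
  age 3: 0.59040 × 5.4 = 3.1882
  age 4: 0.27572 × 5.1 = 1.4062
R₀ = 2.8800 + 3.1882 + 1.4062 = 7.4743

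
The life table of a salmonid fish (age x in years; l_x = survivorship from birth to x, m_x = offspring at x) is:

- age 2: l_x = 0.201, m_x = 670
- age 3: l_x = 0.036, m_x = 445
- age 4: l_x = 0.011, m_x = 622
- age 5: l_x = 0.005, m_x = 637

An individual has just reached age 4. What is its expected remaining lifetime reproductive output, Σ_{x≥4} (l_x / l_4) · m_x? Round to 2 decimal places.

l_4 = 0.011. Conditional survival from age 4 to x is l_x / l_4.
  x=4: (0.011/0.011) × 622 = 622.0000
  x=5: (0.005/0.011) × 637 = 289.5455
Sum = 622.0000 + 289.5455 = 911.5455

911.55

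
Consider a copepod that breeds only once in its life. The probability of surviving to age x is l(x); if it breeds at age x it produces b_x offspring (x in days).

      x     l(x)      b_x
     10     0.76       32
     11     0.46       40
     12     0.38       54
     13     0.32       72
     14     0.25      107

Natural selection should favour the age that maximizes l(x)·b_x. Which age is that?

Expected offspring if breeding at age x = l(x) × b_x:
  age 10: 0.76 × 32 = 24.320
  age 11: 0.46 × 40 = 18.400
  age 12: 0.38 × 54 = 20.520
  age 13: 0.32 × 72 = 23.040
  age 14: 0.25 × 107 = 26.750
Maximum at age 14 (26.750).

14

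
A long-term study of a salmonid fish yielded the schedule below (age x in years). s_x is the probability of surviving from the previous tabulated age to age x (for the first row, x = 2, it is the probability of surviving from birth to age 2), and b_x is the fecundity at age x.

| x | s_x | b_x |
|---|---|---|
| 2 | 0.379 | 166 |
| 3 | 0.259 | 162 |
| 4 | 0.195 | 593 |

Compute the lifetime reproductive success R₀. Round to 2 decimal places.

90.17

Survivorship from birth: l_x = s_2·s_3·…·s_x.
  l_2 = 0.37900
  l_3 = 0.09816
  l_4 = 0.01914
R₀ = Σ l_x b_x:
  age 2: 0.37900 × 166 = 62.9140
  age 3: 0.09816 × 162 = 15.9019
  age 4: 0.01914 × 593 = 11.3500
R₀ = 62.9140 + 15.9019 + 11.3500 = 90.1659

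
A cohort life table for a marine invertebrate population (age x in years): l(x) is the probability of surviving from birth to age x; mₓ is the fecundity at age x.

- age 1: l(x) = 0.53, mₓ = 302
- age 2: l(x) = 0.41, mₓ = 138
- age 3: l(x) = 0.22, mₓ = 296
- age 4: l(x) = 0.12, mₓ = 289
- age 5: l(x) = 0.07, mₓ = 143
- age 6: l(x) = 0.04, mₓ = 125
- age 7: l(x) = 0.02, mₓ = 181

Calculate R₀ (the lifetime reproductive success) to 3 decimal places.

R₀ = Σ l(x) mₓ:
  age 1: 0.53 × 302 = 160.0600
  age 2: 0.41 × 138 = 56.5800
  age 3: 0.22 × 296 = 65.1200
  age 4: 0.12 × 289 = 34.6800
  age 5: 0.07 × 143 = 10.0100
  age 6: 0.04 × 125 = 5.0000
  age 7: 0.02 × 181 = 3.6200
R₀ = 160.0600 + 56.5800 + 65.1200 + 34.6800 + 10.0100 + 5.0000 + 3.6200 = 335.0700

335.070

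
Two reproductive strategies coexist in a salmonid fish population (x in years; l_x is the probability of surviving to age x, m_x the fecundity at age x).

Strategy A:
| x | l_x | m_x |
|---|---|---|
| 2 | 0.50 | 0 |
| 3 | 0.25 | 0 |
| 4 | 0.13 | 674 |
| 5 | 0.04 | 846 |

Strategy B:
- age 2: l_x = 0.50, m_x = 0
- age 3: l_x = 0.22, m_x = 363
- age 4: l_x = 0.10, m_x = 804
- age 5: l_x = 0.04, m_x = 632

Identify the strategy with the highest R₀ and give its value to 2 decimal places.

Strategy A: R₀ = 0.50×0 + 0.25×0 + 0.13×674 + 0.04×846 = 121.4600
Strategy B: R₀ = 0.50×0 + 0.22×363 + 0.10×804 + 0.04×632 = 185.5400
Highest R₀: strategy B with 185.5400.

185.54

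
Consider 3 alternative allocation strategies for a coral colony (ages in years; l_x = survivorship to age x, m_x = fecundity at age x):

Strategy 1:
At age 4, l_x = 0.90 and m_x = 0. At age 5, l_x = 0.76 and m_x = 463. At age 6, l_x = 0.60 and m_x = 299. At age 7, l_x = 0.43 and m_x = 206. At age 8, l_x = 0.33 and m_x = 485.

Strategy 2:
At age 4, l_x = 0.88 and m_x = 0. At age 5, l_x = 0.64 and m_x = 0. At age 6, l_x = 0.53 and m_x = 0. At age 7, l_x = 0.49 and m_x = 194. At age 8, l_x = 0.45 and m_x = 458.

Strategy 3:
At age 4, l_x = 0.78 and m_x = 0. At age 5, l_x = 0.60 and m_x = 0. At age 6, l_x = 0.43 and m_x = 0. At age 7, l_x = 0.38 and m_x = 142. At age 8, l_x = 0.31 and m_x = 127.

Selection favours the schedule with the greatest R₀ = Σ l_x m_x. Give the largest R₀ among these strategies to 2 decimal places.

779.91

Strategy 1: R₀ = 0.90×0 + 0.76×463 + 0.60×299 + 0.43×206 + 0.33×485 = 779.9100
Strategy 2: R₀ = 0.88×0 + 0.64×0 + 0.53×0 + 0.49×194 + 0.45×458 = 301.1600
Strategy 3: R₀ = 0.78×0 + 0.60×0 + 0.43×0 + 0.38×142 + 0.31×127 = 93.3300
Highest R₀: strategy 1 with 779.9100.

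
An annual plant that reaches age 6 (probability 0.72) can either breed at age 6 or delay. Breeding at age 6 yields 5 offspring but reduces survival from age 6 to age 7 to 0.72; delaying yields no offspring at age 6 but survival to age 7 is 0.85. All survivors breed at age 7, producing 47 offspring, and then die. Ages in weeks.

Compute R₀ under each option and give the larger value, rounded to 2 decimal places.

28.76

breed at age 6: R₀ = 0.72 × (5 + 0.72 × 47) = 0.72 × 38.8400 = 27.9648
delay to age 7: R₀ = 0.72 × (0.85 × 47) = 0.72 × 39.9500 = 28.7640
Higher: delay to age 7 (28.7640).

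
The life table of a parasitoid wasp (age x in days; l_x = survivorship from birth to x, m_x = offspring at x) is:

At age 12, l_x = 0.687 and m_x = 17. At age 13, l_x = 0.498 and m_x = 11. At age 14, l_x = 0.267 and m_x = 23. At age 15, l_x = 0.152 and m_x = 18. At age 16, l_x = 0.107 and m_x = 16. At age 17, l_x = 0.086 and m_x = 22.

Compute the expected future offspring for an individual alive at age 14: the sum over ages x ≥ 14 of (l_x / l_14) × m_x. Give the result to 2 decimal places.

46.75

l_14 = 0.267. Conditional survival from age 14 to x is l_x / l_14.
  x=14: (0.267/0.267) × 23 = 23.0000
  x=15: (0.152/0.267) × 18 = 10.2472
  x=16: (0.107/0.267) × 16 = 6.4120
  x=17: (0.086/0.267) × 22 = 7.0861
Sum = 23.0000 + 10.2472 + 6.4120 + 7.0861 = 46.7453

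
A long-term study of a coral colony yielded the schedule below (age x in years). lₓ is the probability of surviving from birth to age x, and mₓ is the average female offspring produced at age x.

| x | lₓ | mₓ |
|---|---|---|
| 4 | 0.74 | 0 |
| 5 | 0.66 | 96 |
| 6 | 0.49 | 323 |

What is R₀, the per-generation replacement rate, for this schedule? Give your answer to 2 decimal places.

R₀ = Σ lₓ mₓ:
  age 4: 0.74 × 0 = 0.0000
  age 5: 0.66 × 96 = 63.3600
  age 6: 0.49 × 323 = 158.2700
R₀ = 0.0000 + 63.3600 + 158.2700 = 221.6300

221.63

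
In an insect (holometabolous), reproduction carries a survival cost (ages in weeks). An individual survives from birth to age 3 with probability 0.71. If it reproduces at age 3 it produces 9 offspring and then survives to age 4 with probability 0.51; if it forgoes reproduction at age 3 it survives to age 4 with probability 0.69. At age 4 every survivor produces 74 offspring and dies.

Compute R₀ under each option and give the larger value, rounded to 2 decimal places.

breed at age 3: R₀ = 0.71 × (9 + 0.51 × 74) = 0.71 × 46.7400 = 33.1854
delay to age 4: R₀ = 0.71 × (0.69 × 74) = 0.71 × 51.0600 = 36.2526
Higher: delay to age 4 (36.2526).

36.25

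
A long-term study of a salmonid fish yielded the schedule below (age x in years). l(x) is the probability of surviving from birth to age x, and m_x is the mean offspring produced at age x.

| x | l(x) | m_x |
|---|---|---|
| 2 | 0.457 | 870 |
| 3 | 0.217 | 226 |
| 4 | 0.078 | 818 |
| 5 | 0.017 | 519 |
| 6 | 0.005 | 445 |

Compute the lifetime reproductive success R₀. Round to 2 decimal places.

521.48

R₀ = Σ l(x) m_x:
  age 2: 0.457 × 870 = 397.5900
  age 3: 0.217 × 226 = 49.0420
  age 4: 0.078 × 818 = 63.8040
  age 5: 0.017 × 519 = 8.8230
  age 6: 0.005 × 445 = 2.2250
R₀ = 397.5900 + 49.0420 + 63.8040 + 8.8230 + 2.2250 = 521.4840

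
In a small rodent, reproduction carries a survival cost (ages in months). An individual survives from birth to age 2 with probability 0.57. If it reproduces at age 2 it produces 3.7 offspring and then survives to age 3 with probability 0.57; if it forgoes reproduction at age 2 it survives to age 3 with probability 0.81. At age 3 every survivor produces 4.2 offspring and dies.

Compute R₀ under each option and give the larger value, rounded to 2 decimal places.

breed at age 2: R₀ = 0.57 × (3.7 + 0.57 × 4.2) = 0.57 × 6.0940 = 3.4736
delay to age 3: R₀ = 0.57 × (0.81 × 4.2) = 0.57 × 3.4020 = 1.9391
Higher: breed at age 2 (3.4736).

3.47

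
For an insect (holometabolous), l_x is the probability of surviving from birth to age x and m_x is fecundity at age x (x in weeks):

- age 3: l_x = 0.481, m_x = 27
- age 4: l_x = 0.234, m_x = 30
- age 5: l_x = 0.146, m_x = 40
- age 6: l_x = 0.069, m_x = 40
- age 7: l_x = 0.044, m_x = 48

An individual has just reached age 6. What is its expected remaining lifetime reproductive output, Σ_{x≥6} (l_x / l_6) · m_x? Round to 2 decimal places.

70.61

l_6 = 0.069. Conditional survival from age 6 to x is l_x / l_6.
  x=6: (0.069/0.069) × 40 = 40.0000
  x=7: (0.044/0.069) × 48 = 30.6087
Sum = 40.0000 + 30.6087 = 70.6087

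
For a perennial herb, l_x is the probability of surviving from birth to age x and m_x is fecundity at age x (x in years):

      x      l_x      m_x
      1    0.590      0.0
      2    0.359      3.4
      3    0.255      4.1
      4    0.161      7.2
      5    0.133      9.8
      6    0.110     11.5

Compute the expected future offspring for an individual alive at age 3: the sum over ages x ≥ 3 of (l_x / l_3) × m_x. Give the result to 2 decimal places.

l_3 = 0.255. Conditional survival from age 3 to x is l_x / l_3.
  x=3: (0.255/0.255) × 4.1 = 4.1000
  x=4: (0.161/0.255) × 7.2 = 4.5459
  x=5: (0.133/0.255) × 9.8 = 5.1114
  x=6: (0.110/0.255) × 11.5 = 4.9608
Sum = 4.1000 + 4.5459 + 5.1114 + 4.9608 = 18.7180

18.72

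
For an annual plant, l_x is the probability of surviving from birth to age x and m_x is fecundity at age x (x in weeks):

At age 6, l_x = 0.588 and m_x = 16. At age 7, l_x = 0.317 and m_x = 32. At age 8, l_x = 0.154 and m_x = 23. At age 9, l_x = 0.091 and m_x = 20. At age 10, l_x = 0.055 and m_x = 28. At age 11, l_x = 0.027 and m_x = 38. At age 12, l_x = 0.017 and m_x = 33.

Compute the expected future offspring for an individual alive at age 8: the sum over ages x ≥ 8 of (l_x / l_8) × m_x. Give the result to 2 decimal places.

l_8 = 0.154. Conditional survival from age 8 to x is l_x / l_8.
  x=8: (0.154/0.154) × 23 = 23.0000
  x=9: (0.091/0.154) × 20 = 11.8182
  x=10: (0.055/0.154) × 28 = 10.0000
  x=11: (0.027/0.154) × 38 = 6.6623
  x=12: (0.017/0.154) × 33 = 3.6429
Sum = 23.0000 + 11.8182 + 10.0000 + 6.6623 + 3.6429 = 55.1234

55.12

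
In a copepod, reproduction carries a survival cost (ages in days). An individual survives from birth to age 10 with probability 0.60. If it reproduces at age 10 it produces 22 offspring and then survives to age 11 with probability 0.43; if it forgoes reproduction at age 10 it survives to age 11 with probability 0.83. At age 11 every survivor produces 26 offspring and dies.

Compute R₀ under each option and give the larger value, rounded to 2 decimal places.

19.91

breed at age 10: R₀ = 0.60 × (22 + 0.43 × 26) = 0.60 × 33.1800 = 19.9080
delay to age 11: R₀ = 0.60 × (0.83 × 26) = 0.60 × 21.5800 = 12.9480
Higher: breed at age 10 (19.9080).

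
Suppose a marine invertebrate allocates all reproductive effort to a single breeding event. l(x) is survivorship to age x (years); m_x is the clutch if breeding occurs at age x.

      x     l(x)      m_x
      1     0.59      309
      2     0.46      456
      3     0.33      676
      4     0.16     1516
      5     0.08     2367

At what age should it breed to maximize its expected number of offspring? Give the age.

4

Expected offspring if breeding at age x = l(x) × m_x:
  age 1: 0.59 × 309 = 182.310
  age 2: 0.46 × 456 = 209.760
  age 3: 0.33 × 676 = 223.080
  age 4: 0.16 × 1516 = 242.560
  age 5: 0.08 × 2367 = 189.360
Maximum at age 4 (242.560).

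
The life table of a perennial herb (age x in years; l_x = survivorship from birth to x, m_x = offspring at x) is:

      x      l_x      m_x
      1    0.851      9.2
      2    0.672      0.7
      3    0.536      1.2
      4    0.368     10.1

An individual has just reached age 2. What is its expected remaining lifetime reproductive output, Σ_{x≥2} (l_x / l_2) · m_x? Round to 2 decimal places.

l_2 = 0.672. Conditional survival from age 2 to x is l_x / l_2.
  x=2: (0.672/0.672) × 0.7 = 0.7000
  x=3: (0.536/0.672) × 1.2 = 0.9571
  x=4: (0.368/0.672) × 10.1 = 5.5310
Sum = 0.7000 + 0.9571 + 5.5310 = 7.1881

7.19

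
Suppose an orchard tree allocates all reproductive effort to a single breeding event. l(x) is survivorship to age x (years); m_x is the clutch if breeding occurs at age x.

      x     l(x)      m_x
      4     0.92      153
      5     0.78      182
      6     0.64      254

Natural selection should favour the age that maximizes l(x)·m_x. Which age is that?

Expected offspring if breeding at age x = l(x) × m_x:
  age 4: 0.92 × 153 = 140.760
  age 5: 0.78 × 182 = 141.960
  age 6: 0.64 × 254 = 162.560
Maximum at age 6 (162.560).

6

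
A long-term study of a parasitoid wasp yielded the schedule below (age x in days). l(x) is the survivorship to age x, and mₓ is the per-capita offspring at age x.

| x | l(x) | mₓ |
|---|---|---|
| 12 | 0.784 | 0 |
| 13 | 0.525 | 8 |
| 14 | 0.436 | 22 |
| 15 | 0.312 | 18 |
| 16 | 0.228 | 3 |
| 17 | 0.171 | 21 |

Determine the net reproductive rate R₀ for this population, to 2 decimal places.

R₀ = Σ l(x) mₓ:
  age 12: 0.784 × 0 = 0.0000
  age 13: 0.525 × 8 = 4.2000
  age 14: 0.436 × 22 = 9.5920
  age 15: 0.312 × 18 = 5.6160
  age 16: 0.228 × 3 = 0.6840
  age 17: 0.171 × 21 = 3.5910
R₀ = 0.0000 + 4.2000 + 9.5920 + 5.6160 + 0.6840 + 3.5910 = 23.6830

23.68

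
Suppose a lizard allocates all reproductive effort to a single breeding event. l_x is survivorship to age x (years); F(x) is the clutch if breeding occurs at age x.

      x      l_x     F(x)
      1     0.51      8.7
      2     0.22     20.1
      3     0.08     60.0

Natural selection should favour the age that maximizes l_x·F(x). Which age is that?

Expected offspring if breeding at age x = l_x × F(x):
  age 1: 0.51 × 8.7 = 4.437
  age 2: 0.22 × 20.1 = 4.422
  age 3: 0.08 × 60.0 = 4.800
Maximum at age 3 (4.800).

3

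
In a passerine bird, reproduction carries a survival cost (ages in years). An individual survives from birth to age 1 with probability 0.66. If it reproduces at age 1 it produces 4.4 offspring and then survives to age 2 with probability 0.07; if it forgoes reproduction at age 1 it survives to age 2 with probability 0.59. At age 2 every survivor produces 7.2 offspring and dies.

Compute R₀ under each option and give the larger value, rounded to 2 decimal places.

breed at age 1: R₀ = 0.66 × (4.4 + 0.07 × 7.2) = 0.66 × 4.9040 = 3.2366
delay to age 2: R₀ = 0.66 × (0.59 × 7.2) = 0.66 × 4.2480 = 2.8037
Higher: breed at age 1 (3.2366).

3.24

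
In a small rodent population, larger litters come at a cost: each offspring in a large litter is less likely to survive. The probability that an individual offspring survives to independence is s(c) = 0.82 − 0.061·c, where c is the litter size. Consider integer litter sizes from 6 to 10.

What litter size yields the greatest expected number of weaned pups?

7

Expected weaned pups = c × s(c):
  c=6: 6 × 0.454 = 2.724
  c=7: 7 × 0.393 = 2.751
  c=8: 8 × 0.332 = 2.656
  c=9: 9 × 0.271 = 2.439
  c=10: 10 × 0.210 = 2.100
Maximum at c = 7 (2.751 weaned pups).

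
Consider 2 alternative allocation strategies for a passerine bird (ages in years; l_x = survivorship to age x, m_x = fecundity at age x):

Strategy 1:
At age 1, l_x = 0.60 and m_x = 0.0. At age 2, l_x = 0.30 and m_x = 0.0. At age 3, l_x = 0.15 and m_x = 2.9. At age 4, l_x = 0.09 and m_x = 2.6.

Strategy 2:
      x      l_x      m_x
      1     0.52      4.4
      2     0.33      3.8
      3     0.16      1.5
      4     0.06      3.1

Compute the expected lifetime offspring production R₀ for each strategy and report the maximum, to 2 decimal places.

Strategy 1: R₀ = 0.60×0.0 + 0.30×0.0 + 0.15×2.9 + 0.09×2.6 = 0.6690
Strategy 2: R₀ = 0.52×4.4 + 0.33×3.8 + 0.16×1.5 + 0.06×3.1 = 3.9680
Highest R₀: strategy 2 with 3.9680.

3.97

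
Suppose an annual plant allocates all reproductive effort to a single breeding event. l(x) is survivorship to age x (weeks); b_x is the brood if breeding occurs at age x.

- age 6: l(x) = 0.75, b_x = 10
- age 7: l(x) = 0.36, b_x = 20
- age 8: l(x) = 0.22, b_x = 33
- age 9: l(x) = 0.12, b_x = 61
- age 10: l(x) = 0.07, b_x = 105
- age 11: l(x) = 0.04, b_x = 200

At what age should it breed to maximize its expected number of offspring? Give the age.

Expected offspring if breeding at age x = l(x) × b_x:
  age 6: 0.75 × 10 = 7.500
  age 7: 0.36 × 20 = 7.200
  age 8: 0.22 × 33 = 7.260
  age 9: 0.12 × 61 = 7.320
  age 10: 0.07 × 105 = 7.350
  age 11: 0.04 × 200 = 8.000
Maximum at age 11 (8.000).

11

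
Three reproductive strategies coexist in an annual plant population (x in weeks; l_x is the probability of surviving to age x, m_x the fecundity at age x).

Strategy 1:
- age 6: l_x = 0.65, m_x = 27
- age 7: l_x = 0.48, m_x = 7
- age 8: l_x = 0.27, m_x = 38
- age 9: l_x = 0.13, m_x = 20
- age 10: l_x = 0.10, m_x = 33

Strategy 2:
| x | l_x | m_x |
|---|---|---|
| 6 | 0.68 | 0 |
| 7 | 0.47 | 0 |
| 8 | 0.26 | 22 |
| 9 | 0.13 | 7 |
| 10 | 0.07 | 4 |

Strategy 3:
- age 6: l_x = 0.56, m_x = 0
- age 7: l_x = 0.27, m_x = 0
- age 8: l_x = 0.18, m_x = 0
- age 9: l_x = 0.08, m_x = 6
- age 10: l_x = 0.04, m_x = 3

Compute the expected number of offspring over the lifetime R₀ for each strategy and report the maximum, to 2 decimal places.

Strategy 1: R₀ = 0.65×27 + 0.48×7 + 0.27×38 + 0.13×20 + 0.10×33 = 37.0700
Strategy 2: R₀ = 0.68×0 + 0.47×0 + 0.26×22 + 0.13×7 + 0.07×4 = 6.9100
Strategy 3: R₀ = 0.56×0 + 0.27×0 + 0.18×0 + 0.08×6 + 0.04×3 = 0.6000
Highest R₀: strategy 1 with 37.0700.

37.07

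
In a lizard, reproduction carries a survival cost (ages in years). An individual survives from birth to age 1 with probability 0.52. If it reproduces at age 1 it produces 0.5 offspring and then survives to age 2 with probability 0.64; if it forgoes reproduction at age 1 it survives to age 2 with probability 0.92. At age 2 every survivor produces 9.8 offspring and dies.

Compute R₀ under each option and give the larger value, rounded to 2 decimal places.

breed at age 1: R₀ = 0.52 × (0.5 + 0.64 × 9.8) = 0.52 × 6.7720 = 3.5214
delay to age 2: R₀ = 0.52 × (0.92 × 9.8) = 0.52 × 9.0160 = 4.6883
Higher: delay to age 2 (4.6883).

4.69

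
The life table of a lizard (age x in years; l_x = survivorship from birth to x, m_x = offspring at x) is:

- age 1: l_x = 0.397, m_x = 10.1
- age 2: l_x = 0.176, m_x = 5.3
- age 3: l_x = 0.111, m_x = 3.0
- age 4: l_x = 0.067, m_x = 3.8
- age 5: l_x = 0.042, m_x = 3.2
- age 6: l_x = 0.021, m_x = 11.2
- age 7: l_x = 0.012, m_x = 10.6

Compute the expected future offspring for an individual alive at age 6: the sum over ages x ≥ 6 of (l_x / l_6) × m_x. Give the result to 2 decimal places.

17.26

l_6 = 0.021. Conditional survival from age 6 to x is l_x / l_6.
  x=6: (0.021/0.021) × 11.2 = 11.2000
  x=7: (0.012/0.021) × 10.6 = 6.0571
Sum = 11.2000 + 6.0571 = 17.2571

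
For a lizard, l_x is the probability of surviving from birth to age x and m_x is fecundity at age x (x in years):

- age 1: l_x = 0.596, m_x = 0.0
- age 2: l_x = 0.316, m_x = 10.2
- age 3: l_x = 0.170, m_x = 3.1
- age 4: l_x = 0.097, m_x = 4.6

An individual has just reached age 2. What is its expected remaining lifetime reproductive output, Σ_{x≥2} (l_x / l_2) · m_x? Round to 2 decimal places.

l_2 = 0.316. Conditional survival from age 2 to x is l_x / l_2.
  x=2: (0.316/0.316) × 10.2 = 10.2000
  x=3: (0.170/0.316) × 3.1 = 1.6677
  x=4: (0.097/0.316) × 4.6 = 1.4120
Sum = 10.2000 + 1.6677 + 1.4120 = 13.2797

13.28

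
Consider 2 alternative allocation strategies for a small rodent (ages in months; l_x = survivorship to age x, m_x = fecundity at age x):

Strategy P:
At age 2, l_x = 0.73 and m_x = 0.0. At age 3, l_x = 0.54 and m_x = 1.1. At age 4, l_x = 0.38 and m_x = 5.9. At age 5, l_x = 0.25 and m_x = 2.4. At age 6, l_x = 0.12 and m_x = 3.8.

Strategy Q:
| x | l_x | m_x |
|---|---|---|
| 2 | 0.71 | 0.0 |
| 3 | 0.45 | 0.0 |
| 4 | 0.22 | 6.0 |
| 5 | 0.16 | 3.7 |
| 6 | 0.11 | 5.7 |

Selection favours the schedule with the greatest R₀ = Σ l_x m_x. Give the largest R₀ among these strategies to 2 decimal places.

Strategy P: R₀ = 0.73×0.0 + 0.54×1.1 + 0.38×5.9 + 0.25×2.4 + 0.12×3.8 = 3.8920
Strategy Q: R₀ = 0.71×0.0 + 0.45×0.0 + 0.22×6.0 + 0.16×3.7 + 0.11×5.7 = 2.5390
Highest R₀: strategy P with 3.8920.

3.89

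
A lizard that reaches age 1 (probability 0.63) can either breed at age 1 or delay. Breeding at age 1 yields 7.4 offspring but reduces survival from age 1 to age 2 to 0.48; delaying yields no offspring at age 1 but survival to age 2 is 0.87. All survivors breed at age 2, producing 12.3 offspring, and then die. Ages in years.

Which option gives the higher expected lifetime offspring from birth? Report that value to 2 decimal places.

breed at age 1: R₀ = 0.63 × (7.4 + 0.48 × 12.3) = 0.63 × 13.3040 = 8.3815
delay to age 2: R₀ = 0.63 × (0.87 × 12.3) = 0.63 × 10.7010 = 6.7416
Higher: breed at age 1 (8.3815).

8.38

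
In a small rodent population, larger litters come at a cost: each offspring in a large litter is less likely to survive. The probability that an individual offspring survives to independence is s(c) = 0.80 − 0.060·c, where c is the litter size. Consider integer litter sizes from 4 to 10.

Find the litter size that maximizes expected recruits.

Expected recruits = c × s(c):
  c=4: 4 × 0.560 = 2.240
  c=5: 5 × 0.500 = 2.500
  c=6: 6 × 0.440 = 2.640
  c=7: 7 × 0.380 = 2.660
  c=8: 8 × 0.320 = 2.560
  c=9: 9 × 0.260 = 2.340
  c=10: 10 × 0.200 = 2.000
Maximum at c = 7 (2.660 recruits).

7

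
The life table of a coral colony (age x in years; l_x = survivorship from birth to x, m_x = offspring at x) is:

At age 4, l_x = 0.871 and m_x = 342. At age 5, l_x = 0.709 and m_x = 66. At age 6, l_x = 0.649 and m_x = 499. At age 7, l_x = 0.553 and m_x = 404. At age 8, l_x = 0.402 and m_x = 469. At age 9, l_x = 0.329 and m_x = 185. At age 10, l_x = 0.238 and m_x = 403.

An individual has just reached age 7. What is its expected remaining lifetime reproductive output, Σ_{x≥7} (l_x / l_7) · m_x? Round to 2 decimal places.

1028.44

l_7 = 0.553. Conditional survival from age 7 to x is l_x / l_7.
  x=7: (0.553/0.553) × 404 = 404.0000
  x=8: (0.402/0.553) × 469 = 340.9367
  x=9: (0.329/0.553) × 185 = 110.0633
  x=10: (0.238/0.553) × 403 = 173.4430
Sum = 404.0000 + 340.9367 + 110.0633 + 173.4430 = 1028.4430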